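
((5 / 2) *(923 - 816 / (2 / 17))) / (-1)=15032.50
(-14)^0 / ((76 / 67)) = 67 / 76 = 0.88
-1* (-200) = 200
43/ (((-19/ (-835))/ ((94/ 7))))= 3375070/ 133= 25376.47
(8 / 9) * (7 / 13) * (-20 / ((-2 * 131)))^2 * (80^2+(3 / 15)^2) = 35840224 / 2007837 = 17.85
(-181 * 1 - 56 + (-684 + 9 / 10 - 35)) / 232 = -9551 / 2320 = -4.12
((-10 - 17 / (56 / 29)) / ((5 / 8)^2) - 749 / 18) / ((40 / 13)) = -3675191 / 126000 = -29.17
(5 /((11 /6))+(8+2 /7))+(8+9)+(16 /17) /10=183961 /6545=28.11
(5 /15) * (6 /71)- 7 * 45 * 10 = -223648 /71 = -3149.97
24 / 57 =8 / 19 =0.42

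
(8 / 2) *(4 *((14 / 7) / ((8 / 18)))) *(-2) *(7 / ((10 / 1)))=-100.80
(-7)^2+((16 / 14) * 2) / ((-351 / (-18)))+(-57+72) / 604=8103131 / 164892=49.14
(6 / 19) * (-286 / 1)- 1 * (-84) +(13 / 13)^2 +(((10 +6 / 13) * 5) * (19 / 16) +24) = 39915 / 494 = 80.80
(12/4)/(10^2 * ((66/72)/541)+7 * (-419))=-4869/4759984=-0.00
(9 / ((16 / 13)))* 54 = 3159 / 8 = 394.88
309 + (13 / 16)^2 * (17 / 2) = 161081 / 512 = 314.61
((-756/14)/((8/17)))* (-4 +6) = -459/2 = -229.50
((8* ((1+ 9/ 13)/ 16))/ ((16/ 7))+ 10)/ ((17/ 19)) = 40983/ 3536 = 11.59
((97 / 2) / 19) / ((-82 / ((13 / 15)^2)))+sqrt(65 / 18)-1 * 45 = -31565893 / 701100+sqrt(130) / 6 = -43.12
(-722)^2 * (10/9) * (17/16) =11077285/18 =615404.72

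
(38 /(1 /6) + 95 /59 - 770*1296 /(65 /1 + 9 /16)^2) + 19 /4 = 571744189 /259694636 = 2.20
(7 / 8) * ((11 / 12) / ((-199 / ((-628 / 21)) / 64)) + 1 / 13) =1449401 / 186264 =7.78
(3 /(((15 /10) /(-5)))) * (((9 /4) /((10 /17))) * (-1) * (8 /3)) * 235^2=5632950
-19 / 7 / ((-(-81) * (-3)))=19 / 1701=0.01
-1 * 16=-16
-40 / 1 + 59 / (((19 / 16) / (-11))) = -586.53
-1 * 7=-7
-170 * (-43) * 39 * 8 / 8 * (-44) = -12543960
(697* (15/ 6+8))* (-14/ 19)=-102459/ 19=-5392.58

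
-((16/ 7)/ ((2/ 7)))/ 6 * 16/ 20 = -16/ 15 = -1.07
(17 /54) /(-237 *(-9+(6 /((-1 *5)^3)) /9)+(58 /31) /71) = 4677125 /31708618182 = 0.00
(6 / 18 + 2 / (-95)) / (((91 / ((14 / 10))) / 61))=5429 / 18525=0.29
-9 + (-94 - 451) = -554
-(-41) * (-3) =-123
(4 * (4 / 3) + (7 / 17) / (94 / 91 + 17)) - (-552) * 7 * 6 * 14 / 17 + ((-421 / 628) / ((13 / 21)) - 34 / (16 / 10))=724086407341 / 37958518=19075.73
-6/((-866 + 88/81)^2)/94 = -19683/230681798108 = -0.00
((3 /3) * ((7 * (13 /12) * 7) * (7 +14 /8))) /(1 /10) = 111475 /24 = 4644.79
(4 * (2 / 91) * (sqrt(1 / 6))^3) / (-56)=-sqrt(6) / 22932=-0.00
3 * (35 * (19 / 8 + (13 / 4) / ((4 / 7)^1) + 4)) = 20265 / 16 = 1266.56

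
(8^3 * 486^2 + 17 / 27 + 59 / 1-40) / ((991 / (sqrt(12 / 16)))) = 1632587017 * sqrt(3) / 26757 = 105681.64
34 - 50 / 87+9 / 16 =47311 / 1392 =33.99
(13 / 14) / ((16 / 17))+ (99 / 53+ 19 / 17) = 801681 / 201824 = 3.97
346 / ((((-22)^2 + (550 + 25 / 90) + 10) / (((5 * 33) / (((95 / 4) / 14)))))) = 11509344 / 357143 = 32.23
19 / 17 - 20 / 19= 21 / 323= 0.07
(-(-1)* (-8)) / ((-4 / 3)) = 6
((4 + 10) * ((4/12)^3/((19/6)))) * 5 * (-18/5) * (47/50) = -2.77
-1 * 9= -9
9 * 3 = 27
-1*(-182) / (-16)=-91 / 8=-11.38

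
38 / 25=1.52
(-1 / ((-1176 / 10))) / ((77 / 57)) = 0.01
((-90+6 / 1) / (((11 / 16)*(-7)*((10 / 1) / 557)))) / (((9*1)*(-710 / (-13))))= 115856 / 58575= 1.98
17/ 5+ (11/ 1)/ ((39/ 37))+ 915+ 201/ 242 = 43870961/ 47190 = 929.67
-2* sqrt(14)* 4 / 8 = -sqrt(14) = -3.74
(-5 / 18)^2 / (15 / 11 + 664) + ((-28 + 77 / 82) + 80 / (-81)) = -2727033487 / 97225596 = -28.05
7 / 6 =1.17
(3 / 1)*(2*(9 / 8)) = 27 / 4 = 6.75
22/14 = 11/7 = 1.57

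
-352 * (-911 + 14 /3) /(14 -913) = -957088 /2697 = -354.87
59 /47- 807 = -37870 /47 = -805.74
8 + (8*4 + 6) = 46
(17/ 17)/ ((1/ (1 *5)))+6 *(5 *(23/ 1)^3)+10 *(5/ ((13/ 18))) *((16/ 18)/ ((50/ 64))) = 4746219/ 13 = 365093.77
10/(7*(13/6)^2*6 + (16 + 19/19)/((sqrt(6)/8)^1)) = 70980/1288513 - 8160*sqrt(6)/1288513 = 0.04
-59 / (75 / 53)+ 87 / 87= -3052 / 75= -40.69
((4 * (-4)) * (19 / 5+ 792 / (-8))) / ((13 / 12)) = 91392 / 65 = 1406.03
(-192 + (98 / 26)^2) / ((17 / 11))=-330517 / 2873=-115.04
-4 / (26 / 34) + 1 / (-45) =-5.25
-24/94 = -12/47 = -0.26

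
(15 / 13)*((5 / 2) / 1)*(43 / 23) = 3225 / 598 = 5.39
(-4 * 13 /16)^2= 169 /16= 10.56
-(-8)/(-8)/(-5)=1/5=0.20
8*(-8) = -64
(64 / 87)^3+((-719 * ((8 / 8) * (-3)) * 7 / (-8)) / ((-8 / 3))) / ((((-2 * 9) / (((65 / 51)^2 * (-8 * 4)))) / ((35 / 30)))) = 1210310835401 / 507486312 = 2384.91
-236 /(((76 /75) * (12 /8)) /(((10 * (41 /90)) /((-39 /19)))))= 120950 /351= 344.59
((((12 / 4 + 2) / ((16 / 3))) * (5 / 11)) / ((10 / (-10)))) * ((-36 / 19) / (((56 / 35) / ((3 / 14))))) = 10125 / 93632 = 0.11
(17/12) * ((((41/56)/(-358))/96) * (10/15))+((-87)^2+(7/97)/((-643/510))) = 16354328572052789/2160715060224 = 7568.94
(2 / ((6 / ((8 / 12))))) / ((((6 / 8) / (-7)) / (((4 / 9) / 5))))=-224 / 1215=-0.18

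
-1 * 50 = -50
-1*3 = -3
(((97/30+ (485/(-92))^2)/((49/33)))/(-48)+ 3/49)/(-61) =37233589/6071735040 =0.01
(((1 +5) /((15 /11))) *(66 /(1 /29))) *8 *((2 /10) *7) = 2358048 /25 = 94321.92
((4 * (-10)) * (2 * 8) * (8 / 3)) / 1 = -5120 / 3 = -1706.67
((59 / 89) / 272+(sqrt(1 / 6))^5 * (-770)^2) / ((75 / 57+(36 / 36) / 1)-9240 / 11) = -2816275 * sqrt(6) / 859464-1121 / 385294528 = -8.03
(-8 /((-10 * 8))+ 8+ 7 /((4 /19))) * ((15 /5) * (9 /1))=22329 /20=1116.45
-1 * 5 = -5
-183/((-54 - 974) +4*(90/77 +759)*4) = -14091/857372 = -0.02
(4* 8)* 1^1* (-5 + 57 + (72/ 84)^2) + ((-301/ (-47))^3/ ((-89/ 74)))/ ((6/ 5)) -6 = 2036812016389/ 1358316309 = 1499.51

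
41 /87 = 0.47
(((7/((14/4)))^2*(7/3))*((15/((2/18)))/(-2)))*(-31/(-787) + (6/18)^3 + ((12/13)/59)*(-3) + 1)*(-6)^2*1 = -14094046680/603629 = -23348.86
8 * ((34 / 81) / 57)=272 / 4617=0.06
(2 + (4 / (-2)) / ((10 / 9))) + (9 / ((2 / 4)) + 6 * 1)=121 / 5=24.20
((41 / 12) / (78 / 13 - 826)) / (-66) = 1 / 15840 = 0.00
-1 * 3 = -3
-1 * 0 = 0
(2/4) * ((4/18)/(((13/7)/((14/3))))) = 98/351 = 0.28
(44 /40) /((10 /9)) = 99 /100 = 0.99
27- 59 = -32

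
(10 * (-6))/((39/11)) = -220/13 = -16.92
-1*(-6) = 6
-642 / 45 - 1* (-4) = -154 / 15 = -10.27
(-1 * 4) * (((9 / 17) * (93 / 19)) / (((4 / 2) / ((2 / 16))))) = -0.65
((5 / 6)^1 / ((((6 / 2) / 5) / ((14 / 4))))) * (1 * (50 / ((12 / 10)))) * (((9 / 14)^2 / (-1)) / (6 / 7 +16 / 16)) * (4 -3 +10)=-103125 / 208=-495.79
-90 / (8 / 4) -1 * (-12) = -33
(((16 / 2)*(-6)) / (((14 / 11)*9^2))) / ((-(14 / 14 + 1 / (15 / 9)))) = 55 / 189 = 0.29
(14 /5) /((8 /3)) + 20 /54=767 /540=1.42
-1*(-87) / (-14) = -87 / 14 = -6.21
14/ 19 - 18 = -328/ 19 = -17.26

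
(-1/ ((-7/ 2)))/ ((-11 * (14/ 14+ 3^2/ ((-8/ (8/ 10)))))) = -20/ 77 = -0.26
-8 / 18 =-4 / 9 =-0.44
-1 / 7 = -0.14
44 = 44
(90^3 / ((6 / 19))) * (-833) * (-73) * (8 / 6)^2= 249560136000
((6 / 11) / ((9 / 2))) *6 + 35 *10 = 3858 / 11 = 350.73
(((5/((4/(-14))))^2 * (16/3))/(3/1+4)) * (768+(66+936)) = 413000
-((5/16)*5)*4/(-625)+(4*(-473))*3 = -567599/100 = -5675.99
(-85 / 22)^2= 7225 / 484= 14.93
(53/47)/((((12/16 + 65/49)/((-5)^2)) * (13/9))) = 2337300/248677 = 9.40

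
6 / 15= 2 / 5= 0.40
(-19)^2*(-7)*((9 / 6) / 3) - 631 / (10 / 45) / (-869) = -1260.23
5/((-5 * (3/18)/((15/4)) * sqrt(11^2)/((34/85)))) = -9/11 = -0.82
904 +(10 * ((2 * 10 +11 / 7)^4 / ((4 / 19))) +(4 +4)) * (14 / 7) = 49391341015 / 2401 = 20571154.11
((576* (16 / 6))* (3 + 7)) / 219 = 5120 / 73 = 70.14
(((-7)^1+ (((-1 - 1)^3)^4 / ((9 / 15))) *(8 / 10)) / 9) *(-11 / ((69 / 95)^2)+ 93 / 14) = -15497020951 / 1799658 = -8611.09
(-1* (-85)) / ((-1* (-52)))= 85 / 52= 1.63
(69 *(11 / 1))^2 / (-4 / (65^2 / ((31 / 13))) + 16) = 10547082975 / 292892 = 36010.14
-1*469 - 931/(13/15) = -20062/13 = -1543.23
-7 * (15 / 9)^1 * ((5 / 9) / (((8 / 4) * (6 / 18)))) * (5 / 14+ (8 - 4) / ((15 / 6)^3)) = -1073 / 180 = -5.96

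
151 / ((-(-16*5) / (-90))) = -1359 / 8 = -169.88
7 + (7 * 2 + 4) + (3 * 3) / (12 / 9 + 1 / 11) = 1472 / 47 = 31.32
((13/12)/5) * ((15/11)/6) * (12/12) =13/264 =0.05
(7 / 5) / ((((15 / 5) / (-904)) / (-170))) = 215152 / 3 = 71717.33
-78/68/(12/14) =-91/68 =-1.34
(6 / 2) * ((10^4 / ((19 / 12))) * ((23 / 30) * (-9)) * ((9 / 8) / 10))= -279450 / 19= -14707.89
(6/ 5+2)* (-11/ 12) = -44/ 15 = -2.93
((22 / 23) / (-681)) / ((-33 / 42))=28 / 15663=0.00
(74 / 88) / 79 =37 / 3476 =0.01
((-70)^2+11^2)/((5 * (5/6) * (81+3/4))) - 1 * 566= -1502182/2725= -551.26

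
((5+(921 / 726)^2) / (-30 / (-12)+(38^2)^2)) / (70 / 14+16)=129023 / 854798357798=0.00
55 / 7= 7.86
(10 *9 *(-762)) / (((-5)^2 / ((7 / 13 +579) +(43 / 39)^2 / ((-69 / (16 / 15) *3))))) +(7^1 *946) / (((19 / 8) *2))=-26393968374512 / 16616925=-1588378.62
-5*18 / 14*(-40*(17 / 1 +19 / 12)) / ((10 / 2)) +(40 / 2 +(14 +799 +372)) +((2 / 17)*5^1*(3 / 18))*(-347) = 759230 / 357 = 2126.69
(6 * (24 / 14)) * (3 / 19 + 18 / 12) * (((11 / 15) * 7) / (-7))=-1188 / 95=-12.51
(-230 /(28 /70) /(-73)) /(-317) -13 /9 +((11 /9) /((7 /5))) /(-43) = -93381163 /62688969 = -1.49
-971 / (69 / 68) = -66028 / 69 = -956.93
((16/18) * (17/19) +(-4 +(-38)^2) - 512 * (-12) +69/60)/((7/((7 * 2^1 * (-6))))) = -25943933/285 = -91031.34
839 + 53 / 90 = 75563 / 90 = 839.59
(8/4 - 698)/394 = -1.77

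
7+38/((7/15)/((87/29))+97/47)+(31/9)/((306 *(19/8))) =1481483110/61404561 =24.13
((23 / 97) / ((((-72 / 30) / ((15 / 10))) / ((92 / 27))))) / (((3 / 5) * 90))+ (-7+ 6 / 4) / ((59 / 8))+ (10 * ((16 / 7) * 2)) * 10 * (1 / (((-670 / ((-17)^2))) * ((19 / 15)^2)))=-349383035187787 / 2825473966812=-123.65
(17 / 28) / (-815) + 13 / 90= 29513 / 205380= 0.14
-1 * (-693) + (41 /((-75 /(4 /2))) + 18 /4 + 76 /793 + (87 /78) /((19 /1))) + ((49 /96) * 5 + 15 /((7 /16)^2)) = 459200591461 /590626400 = 777.48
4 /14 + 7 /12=73 /84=0.87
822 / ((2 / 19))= 7809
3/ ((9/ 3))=1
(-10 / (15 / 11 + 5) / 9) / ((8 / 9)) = -11 / 56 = -0.20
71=71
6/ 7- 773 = -5405/ 7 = -772.14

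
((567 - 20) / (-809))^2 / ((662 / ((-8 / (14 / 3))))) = -1795254 / 1516432477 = -0.00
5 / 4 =1.25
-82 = -82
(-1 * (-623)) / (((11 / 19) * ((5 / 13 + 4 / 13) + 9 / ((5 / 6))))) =769405 / 8217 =93.64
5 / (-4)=-5 / 4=-1.25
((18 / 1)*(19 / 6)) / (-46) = -57 / 46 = -1.24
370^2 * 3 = 410700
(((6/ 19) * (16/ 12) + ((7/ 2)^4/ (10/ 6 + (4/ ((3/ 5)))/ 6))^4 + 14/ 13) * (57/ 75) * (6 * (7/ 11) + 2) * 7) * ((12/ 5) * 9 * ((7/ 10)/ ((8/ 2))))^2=1224234659818160555562459/ 325000000000000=3766875876.36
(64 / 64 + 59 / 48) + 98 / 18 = 1105 / 144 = 7.67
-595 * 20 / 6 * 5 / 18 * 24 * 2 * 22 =-5236000 / 9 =-581777.78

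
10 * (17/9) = 170/9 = 18.89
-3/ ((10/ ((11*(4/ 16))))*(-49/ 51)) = 1683/ 1960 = 0.86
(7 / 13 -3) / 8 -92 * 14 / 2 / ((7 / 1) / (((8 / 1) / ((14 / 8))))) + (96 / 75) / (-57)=-54580412 / 129675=-420.90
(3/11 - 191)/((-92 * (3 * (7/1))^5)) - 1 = -2066554057/2066555106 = -1.00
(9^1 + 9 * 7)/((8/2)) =18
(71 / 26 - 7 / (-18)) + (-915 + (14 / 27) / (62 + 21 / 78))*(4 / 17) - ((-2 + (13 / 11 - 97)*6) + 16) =37058948213 / 106266303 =348.74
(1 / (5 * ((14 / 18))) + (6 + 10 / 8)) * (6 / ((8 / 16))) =3153 / 35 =90.09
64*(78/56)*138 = 86112/7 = 12301.71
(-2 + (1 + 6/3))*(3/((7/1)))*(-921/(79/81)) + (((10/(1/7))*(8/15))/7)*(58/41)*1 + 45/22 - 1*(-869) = 709127227/1496418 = 473.88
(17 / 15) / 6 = 0.19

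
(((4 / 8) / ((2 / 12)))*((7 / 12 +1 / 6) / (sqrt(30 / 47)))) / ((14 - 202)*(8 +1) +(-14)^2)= -3*sqrt(1410) / 59840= -0.00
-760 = -760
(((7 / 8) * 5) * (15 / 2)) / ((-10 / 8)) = -26.25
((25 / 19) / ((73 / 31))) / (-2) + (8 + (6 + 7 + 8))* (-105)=-3045.28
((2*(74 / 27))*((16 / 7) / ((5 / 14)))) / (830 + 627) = 0.02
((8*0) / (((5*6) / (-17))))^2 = 0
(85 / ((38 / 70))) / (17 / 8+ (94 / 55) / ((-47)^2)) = 61523000 / 835259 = 73.66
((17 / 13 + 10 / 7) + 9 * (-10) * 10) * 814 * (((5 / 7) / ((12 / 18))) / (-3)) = 166159785 / 637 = 260847.39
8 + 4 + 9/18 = 25/2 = 12.50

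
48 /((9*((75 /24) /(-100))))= -512 /3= -170.67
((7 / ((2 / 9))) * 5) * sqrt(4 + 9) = 315 * sqrt(13) / 2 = 567.87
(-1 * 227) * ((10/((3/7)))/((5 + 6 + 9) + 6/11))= -87395/339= -257.80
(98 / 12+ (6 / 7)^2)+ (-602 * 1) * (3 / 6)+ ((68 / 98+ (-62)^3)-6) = -10022267 / 42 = -238625.40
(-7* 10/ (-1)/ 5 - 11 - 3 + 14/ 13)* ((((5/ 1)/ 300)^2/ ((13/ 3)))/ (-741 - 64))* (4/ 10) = -1/ 29152500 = -0.00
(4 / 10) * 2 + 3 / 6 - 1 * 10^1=-87 / 10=-8.70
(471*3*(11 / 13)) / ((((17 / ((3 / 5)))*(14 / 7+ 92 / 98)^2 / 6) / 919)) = 3810658313 / 141440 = 26941.87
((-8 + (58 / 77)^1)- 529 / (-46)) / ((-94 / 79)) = -51745 / 14476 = -3.57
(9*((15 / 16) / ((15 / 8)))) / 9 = 1 / 2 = 0.50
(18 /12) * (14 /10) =21 /10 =2.10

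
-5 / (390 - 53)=-0.01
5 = 5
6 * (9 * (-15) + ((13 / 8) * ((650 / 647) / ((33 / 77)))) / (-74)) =-77591935 / 95756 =-810.31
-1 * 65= -65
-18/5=-3.60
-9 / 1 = -9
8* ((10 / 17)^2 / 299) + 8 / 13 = 4152 / 6647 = 0.62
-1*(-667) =667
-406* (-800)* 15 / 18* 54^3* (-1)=-42620256000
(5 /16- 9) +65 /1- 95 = -619 /16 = -38.69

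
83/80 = 1.04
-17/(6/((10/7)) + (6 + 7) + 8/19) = -1615/1674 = -0.96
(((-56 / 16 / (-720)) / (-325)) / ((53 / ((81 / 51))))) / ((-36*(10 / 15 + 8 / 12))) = 0.00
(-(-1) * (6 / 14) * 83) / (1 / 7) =249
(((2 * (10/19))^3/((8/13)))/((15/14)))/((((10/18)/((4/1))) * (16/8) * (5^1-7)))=-21840/6859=-3.18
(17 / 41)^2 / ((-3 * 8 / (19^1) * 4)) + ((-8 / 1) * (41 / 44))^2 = 1084427813 / 19526496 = 55.54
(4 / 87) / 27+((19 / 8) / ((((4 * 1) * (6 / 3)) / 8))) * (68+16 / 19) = 768131 / 4698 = 163.50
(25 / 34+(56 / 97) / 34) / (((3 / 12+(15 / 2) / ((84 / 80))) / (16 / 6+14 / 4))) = 214193 / 341343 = 0.63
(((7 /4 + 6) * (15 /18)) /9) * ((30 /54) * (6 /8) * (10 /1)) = 3875 /1296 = 2.99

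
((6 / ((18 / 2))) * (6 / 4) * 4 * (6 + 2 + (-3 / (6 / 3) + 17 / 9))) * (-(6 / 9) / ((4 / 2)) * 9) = -302 / 3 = -100.67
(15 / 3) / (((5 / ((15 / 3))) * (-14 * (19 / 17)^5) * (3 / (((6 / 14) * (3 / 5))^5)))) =-27947045331 / 364138214063750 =-0.00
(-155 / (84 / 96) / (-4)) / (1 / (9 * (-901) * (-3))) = 7541370 / 7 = 1077338.57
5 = 5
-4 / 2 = -2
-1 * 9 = -9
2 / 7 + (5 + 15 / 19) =808 / 133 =6.08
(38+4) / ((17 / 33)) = 1386 / 17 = 81.53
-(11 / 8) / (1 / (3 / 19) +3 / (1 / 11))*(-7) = 231 / 944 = 0.24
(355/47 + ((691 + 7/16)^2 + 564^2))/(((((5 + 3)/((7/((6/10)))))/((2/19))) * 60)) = 22352751155/10973184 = 2037.03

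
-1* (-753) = 753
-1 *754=-754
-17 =-17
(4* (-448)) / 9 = -1792 / 9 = -199.11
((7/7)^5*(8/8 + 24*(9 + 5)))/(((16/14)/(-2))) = -2359/4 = -589.75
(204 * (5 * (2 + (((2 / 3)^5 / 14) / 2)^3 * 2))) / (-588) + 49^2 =2397.53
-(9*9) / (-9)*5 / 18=2.50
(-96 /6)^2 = 256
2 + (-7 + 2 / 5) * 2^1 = -56 / 5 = -11.20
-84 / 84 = -1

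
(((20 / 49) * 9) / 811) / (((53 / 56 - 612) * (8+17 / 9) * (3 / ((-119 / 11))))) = 73440 / 27168825211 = 0.00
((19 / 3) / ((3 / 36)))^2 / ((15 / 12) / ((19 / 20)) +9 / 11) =603592 / 223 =2706.69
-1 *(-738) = 738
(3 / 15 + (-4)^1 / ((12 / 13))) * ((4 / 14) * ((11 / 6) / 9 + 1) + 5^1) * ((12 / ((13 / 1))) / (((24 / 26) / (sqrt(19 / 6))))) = -6262 * sqrt(114) / 1701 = -39.31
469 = 469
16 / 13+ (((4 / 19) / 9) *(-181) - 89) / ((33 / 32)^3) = -6693139280 / 79887951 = -83.78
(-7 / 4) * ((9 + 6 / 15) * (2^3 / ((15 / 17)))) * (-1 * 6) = 22372 / 25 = 894.88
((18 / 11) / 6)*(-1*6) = -18 / 11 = -1.64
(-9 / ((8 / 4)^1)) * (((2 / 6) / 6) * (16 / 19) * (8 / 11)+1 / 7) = -2329 / 2926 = -0.80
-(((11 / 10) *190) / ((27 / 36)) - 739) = 460.33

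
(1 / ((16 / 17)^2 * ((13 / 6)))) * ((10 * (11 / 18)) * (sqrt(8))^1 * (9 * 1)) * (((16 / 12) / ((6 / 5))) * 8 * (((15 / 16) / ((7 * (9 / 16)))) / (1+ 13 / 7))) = 79475 * sqrt(2) / 1872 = 60.04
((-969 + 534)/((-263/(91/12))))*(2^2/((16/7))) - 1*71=-206403/4208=-49.05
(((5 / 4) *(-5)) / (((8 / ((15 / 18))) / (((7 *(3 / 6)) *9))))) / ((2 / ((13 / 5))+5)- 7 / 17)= -580125 / 151552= -3.83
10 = 10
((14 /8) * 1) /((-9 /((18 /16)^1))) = -0.22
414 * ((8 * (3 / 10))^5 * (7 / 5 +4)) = 2781444096 / 15625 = 178012.42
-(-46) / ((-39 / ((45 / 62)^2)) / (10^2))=-776250 / 12493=-62.13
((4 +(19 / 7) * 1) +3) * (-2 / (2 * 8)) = -17 / 14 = -1.21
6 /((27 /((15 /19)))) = 10 /57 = 0.18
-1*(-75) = 75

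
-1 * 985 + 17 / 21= -20668 / 21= -984.19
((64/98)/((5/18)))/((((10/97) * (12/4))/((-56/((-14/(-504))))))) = -2681856/175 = -15324.89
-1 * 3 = -3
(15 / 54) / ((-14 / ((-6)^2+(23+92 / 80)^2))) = -12.29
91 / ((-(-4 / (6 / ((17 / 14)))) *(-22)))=-1911 / 374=-5.11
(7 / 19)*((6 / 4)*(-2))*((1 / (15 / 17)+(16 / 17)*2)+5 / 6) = -13741 / 3230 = -4.25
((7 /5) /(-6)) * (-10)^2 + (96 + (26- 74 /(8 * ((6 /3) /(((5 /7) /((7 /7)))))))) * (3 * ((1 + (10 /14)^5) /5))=215743709 /3529470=61.13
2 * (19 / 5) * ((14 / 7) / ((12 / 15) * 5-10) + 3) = 304 / 15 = 20.27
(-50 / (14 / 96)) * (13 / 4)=-7800 / 7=-1114.29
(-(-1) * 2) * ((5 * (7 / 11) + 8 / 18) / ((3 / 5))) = 3590 / 297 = 12.09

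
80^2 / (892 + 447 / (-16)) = 4096 / 553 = 7.41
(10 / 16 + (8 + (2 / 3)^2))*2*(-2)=-653 / 18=-36.28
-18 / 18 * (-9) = 9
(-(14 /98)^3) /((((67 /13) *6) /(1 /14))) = -13 /1930404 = -0.00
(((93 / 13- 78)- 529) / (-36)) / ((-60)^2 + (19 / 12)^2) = 31192 / 6743893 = 0.00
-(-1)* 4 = 4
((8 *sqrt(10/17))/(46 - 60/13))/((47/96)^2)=0.62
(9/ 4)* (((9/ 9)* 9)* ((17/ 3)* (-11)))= -5049/ 4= -1262.25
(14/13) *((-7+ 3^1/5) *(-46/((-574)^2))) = 736/764855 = 0.00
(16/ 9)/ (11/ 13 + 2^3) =208/ 1035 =0.20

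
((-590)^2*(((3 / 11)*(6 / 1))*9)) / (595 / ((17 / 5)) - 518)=-56392200 / 3773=-14946.25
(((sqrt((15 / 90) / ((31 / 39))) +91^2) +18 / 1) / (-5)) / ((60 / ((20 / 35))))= -8299 / 525 - sqrt(806) / 32550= -15.81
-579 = -579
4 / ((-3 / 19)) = -76 / 3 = -25.33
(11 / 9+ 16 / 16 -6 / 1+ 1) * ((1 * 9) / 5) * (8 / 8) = -5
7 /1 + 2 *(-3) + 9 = 10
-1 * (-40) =40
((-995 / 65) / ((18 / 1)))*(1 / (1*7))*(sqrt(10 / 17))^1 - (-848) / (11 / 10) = 8480 / 11 - 199*sqrt(170) / 27846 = 770.82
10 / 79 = 0.13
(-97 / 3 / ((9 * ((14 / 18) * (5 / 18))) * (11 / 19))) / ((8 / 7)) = -5529 / 220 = -25.13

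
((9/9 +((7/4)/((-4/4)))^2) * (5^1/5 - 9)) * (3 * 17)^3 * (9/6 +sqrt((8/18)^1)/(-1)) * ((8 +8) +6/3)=-129334725/2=-64667362.50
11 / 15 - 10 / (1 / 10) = -1489 / 15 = -99.27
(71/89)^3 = 0.51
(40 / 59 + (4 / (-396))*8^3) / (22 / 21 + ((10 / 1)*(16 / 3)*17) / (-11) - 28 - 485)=183736 / 24302277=0.01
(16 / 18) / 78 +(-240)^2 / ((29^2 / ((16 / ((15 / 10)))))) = 215657764 / 295191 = 730.57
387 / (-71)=-387 / 71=-5.45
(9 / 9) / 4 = 1 / 4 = 0.25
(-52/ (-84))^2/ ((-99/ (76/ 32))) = -0.01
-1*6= -6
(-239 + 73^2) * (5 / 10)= 2545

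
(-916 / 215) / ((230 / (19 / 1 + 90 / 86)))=-0.37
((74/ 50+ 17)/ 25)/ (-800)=-231/ 250000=-0.00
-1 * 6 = -6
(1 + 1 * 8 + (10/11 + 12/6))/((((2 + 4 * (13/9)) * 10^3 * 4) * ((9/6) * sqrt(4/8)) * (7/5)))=393 * sqrt(2)/2156000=0.00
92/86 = 46/43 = 1.07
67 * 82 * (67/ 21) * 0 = 0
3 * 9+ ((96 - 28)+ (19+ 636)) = 750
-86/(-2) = 43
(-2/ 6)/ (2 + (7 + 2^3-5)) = -1/ 36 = -0.03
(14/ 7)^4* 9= 144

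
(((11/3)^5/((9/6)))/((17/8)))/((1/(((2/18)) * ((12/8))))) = 1288408/37179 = 34.65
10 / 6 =5 / 3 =1.67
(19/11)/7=19/77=0.25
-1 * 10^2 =-100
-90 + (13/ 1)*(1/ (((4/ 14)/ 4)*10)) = -359/ 5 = -71.80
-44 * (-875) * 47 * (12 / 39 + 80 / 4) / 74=238854000 / 481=496577.96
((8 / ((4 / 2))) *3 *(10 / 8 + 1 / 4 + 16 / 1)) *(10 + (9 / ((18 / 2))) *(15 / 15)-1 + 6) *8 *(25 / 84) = 8000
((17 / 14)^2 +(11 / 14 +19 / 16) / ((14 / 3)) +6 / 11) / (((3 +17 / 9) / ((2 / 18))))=6019 / 108416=0.06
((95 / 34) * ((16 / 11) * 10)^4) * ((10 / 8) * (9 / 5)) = 70041600000 / 248897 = 281407.97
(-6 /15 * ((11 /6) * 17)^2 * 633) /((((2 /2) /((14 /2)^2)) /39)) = -4700078383 /10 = -470007838.30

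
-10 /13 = -0.77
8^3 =512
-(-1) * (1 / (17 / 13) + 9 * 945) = 144598 / 17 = 8505.76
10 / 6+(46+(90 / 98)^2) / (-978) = 1267053 / 782726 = 1.62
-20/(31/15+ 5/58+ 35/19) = -330600/66037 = -5.01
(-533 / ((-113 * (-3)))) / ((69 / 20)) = -10660 / 23391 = -0.46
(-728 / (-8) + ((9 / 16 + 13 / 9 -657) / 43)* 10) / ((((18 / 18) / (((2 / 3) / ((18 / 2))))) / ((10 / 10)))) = -189859 / 41796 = -4.54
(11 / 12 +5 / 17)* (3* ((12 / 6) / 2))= 247 / 68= 3.63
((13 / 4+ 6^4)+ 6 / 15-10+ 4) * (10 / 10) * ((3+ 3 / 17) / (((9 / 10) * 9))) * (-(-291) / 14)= 2509681 / 238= 10544.88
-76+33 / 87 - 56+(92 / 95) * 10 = -67187 / 551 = -121.94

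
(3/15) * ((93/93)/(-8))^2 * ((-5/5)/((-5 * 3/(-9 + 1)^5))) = -512/75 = -6.83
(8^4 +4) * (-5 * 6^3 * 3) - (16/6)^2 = -119556064/9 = -13284007.11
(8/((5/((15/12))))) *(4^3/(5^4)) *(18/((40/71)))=20448/3125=6.54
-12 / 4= -3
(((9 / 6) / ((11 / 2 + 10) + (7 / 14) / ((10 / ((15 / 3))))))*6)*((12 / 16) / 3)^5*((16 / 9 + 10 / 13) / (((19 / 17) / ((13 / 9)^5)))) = 72345013 / 9047251584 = 0.01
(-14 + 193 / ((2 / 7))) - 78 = 1167 / 2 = 583.50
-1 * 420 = -420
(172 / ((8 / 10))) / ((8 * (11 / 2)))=215 / 44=4.89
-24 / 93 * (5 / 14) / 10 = -2 / 217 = -0.01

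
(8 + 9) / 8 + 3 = 41 / 8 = 5.12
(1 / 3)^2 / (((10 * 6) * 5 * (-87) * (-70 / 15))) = 1 / 1096200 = 0.00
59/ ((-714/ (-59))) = 3481/ 714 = 4.88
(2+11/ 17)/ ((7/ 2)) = 90/ 119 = 0.76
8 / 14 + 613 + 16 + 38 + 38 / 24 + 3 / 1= 56461 / 84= 672.15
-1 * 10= -10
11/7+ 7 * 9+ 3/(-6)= 897/14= 64.07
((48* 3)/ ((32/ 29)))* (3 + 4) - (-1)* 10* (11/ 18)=919.61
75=75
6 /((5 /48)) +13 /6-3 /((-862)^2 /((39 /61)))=40634473951 /679885260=59.77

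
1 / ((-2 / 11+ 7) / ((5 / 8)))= 11 / 120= 0.09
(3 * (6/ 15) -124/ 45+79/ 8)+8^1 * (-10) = -5161/ 72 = -71.68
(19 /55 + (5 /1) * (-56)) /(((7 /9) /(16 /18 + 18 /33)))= -2184102 /4235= -515.73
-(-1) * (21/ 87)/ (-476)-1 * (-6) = 11831/ 1972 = 6.00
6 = 6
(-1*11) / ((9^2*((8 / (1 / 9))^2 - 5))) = -11 / 419499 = -0.00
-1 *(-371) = 371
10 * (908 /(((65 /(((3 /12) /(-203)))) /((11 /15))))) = -4994 /39585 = -0.13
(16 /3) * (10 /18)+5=215 /27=7.96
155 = 155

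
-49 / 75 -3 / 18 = -41 / 50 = -0.82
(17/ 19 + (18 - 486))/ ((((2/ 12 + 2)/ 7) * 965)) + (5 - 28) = -1170983/ 47671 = -24.56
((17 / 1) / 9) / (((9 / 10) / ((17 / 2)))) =1445 / 81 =17.84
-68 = -68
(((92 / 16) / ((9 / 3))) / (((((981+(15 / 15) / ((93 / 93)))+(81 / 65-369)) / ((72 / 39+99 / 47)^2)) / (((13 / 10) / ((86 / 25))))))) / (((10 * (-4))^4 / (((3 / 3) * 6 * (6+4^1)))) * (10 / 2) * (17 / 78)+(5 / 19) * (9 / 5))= 2484965266875 / 6271867598130927776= 0.00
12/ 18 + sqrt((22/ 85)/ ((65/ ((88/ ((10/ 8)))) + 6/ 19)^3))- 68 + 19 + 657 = 588544* sqrt(13383505)/ 5837321365 + 1826/ 3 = 609.04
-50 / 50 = -1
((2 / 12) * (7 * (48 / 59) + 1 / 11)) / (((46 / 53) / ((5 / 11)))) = 995075 / 1970364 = 0.51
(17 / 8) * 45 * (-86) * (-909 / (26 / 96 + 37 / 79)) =28346674140 / 2803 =10112976.86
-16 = -16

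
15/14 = 1.07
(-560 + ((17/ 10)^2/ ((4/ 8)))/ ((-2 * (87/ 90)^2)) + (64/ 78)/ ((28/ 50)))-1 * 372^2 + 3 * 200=-31763187665/ 229593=-138345.63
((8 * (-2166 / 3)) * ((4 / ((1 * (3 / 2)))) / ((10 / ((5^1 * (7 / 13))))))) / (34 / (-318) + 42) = -8571584 / 86593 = -98.99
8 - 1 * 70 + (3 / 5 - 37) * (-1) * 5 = 120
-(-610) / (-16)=-305 / 8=-38.12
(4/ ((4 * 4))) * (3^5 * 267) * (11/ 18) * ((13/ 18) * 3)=343629/ 16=21476.81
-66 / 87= -22 / 29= -0.76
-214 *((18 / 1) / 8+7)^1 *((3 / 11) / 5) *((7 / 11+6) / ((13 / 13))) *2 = -867021 / 605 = -1433.09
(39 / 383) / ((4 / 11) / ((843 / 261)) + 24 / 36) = 361647 / 2767558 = 0.13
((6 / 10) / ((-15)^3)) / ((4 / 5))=-0.00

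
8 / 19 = 0.42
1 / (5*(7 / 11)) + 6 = 221 / 35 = 6.31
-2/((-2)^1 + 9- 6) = -2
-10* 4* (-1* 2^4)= 640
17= 17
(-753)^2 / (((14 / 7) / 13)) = 7371117 / 2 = 3685558.50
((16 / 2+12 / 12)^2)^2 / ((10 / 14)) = 45927 / 5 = 9185.40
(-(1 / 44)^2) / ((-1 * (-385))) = -1 / 745360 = -0.00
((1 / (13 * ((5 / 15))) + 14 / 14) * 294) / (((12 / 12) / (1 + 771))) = 3631488 / 13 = 279345.23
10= 10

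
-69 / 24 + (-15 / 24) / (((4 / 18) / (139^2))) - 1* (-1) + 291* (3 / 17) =-14767107 / 272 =-54290.83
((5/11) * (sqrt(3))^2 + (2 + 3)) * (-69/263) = -4830/2893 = -1.67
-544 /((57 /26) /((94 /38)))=-664768 /1083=-613.82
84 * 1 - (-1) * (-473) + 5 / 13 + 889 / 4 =-8651 / 52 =-166.37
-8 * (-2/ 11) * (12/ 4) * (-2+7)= 240/ 11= 21.82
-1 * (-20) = 20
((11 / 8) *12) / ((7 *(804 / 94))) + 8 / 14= 227 / 268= 0.85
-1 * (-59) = 59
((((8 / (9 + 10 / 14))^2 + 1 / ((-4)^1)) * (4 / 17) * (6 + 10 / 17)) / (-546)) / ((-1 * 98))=660 / 53202877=0.00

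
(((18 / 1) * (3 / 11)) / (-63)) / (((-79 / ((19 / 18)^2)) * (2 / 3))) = 361 / 218988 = 0.00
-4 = -4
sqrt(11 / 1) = sqrt(11) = 3.32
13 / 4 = 3.25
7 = 7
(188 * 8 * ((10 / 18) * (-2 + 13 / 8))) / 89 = -940 / 267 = -3.52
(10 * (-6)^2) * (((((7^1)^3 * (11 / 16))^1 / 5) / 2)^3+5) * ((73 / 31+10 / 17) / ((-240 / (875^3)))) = -1339902446715355359375 / 34537472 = -38795614418894.22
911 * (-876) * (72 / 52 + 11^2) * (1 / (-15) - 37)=235313151152 / 65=3620202325.42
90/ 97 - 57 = -56.07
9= 9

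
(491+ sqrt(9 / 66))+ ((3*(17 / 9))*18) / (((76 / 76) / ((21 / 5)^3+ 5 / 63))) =sqrt(66) / 22+ 21147187 / 2625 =8056.44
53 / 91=0.58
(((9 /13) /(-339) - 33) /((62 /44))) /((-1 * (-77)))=-96960 /318773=-0.30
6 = 6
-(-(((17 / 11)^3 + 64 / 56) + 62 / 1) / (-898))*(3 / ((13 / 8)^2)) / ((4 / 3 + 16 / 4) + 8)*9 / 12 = -16812711 / 3534916385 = -0.00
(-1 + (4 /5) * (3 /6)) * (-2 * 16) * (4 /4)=96 /5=19.20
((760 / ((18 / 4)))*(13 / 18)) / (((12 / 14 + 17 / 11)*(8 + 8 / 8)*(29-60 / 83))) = 12628616 / 63305631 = 0.20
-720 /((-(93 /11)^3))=106480 /89373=1.19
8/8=1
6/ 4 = 3/ 2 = 1.50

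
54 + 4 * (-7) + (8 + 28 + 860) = 922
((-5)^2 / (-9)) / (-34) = 25 / 306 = 0.08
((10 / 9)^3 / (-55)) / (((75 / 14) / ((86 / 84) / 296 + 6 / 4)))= -18691 / 2670327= -0.01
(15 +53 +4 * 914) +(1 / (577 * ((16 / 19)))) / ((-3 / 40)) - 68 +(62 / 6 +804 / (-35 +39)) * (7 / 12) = 19625647 / 5193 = 3779.25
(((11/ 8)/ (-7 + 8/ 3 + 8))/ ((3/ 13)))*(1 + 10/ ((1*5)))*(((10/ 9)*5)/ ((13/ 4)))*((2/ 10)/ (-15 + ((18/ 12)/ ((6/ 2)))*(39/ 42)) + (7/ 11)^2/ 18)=17605/ 241758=0.07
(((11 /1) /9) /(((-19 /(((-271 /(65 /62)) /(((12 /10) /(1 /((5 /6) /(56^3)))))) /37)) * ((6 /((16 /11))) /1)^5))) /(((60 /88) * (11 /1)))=193377077297152 /21947217338475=8.81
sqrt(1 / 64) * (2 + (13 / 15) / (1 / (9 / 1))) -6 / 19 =691 / 760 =0.91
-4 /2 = -2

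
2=2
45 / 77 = 0.58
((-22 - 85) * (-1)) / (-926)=-107 / 926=-0.12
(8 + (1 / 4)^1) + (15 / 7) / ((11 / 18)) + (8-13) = 2081 / 308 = 6.76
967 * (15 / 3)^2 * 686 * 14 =232176700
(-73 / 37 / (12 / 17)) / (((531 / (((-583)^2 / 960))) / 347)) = -146365380403 / 226333440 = -646.68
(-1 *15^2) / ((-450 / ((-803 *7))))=-5621 / 2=-2810.50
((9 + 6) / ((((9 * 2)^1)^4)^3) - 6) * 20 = -11568313814261735 / 96402615118848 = -120.00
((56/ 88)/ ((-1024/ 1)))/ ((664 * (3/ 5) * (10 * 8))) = -7/ 359006208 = -0.00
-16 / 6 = -8 / 3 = -2.67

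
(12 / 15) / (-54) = -2 / 135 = -0.01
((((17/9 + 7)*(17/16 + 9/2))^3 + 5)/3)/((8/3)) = 44062385/2916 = 15110.56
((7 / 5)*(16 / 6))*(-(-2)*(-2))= -224 / 15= -14.93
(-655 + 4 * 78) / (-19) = 18.05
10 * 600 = 6000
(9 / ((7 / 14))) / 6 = 3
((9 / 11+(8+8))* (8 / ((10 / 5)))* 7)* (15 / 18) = 392.42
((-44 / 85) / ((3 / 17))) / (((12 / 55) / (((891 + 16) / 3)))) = -109747 / 27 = -4064.70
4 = 4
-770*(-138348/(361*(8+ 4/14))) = 372847860/10469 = 35614.47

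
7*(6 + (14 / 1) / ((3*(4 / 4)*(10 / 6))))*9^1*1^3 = 2772 / 5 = 554.40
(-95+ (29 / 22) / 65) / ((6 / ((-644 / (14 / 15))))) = 3123883 / 286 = 10922.67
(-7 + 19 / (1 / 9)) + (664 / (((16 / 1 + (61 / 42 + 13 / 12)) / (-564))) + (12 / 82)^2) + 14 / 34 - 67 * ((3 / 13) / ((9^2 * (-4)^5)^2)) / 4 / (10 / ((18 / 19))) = -124705240512823910351527 / 6222943726935736320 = -20039.59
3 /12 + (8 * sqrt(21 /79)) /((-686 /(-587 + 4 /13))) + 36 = 30508 * sqrt(1659) /352261 + 145 /4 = 39.78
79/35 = 2.26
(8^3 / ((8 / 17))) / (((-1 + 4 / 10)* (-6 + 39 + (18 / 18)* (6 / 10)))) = -3400 / 63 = -53.97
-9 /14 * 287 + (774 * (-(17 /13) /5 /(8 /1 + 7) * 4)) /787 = -94416063 /511550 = -184.57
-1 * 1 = -1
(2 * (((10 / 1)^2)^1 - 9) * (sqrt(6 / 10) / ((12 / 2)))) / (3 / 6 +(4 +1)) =182 * sqrt(15) / 165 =4.27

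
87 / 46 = 1.89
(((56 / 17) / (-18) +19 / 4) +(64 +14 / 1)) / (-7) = -50531 / 4284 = -11.80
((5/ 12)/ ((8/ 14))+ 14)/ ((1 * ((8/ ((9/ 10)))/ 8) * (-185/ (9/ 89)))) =-19089/ 2634400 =-0.01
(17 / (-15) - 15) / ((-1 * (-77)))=-22 / 105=-0.21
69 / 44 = 1.57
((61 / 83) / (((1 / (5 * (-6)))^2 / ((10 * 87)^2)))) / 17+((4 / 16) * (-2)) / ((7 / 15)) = 581753318835 / 19754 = 29449899.71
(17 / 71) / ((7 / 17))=289 / 497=0.58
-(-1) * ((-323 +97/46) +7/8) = -58883/184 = -320.02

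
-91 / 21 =-13 / 3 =-4.33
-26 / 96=-13 / 48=-0.27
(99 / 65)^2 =9801 / 4225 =2.32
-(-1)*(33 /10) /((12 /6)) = 33 /20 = 1.65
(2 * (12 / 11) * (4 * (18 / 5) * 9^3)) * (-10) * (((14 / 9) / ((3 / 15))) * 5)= -8907054.55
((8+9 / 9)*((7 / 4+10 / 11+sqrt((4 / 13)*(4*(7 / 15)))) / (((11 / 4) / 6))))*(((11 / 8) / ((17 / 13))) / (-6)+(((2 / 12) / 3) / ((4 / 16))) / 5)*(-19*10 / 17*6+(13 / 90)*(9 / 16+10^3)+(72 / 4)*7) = -1785.68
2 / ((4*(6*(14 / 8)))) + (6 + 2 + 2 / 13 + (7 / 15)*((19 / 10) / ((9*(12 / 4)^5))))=244846753 / 29852550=8.20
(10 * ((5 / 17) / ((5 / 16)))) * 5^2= 4000 / 17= 235.29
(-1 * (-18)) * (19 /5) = 68.40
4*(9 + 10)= 76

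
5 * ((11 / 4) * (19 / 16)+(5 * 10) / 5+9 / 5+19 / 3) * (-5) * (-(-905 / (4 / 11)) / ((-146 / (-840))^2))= -3757789756875 / 85264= -44072407.54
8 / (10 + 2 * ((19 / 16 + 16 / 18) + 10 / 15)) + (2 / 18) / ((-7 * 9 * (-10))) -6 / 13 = 907831 / 16437330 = 0.06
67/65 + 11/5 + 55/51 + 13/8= 31475/5304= 5.93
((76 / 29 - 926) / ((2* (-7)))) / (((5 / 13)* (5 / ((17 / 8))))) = 2958969 / 40600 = 72.88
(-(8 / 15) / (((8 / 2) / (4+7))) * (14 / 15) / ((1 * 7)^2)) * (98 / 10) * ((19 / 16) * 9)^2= -250173 / 8000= -31.27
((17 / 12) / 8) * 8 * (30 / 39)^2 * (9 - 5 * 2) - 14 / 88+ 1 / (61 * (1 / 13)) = -1067185 / 1360788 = -0.78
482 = 482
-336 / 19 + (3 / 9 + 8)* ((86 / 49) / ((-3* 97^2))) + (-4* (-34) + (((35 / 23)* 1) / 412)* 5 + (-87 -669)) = -476380690965379 / 747068992236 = -637.67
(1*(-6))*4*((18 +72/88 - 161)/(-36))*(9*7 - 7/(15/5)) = -569296/99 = -5750.46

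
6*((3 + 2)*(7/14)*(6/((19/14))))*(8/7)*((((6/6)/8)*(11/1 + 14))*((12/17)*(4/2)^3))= 432000/323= 1337.46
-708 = -708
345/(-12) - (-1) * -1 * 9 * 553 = -20023/4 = -5005.75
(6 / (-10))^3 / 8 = -27 / 1000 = -0.03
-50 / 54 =-25 / 27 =-0.93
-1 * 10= -10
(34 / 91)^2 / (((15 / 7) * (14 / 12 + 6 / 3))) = 2312 / 112385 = 0.02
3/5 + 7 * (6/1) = 213/5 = 42.60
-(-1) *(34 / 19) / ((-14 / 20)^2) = 3400 / 931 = 3.65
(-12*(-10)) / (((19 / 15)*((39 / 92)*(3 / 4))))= 73600 / 247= 297.98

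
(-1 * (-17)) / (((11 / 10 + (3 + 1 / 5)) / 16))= 2720 / 43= 63.26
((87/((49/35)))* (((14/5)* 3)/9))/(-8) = -7.25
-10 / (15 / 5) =-10 / 3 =-3.33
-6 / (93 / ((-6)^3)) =432 / 31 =13.94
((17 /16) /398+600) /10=3820817 /63680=60.00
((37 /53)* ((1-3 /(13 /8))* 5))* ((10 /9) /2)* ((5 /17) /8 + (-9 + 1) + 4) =5484325 /843336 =6.50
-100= -100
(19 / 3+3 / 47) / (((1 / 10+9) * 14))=4510 / 89817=0.05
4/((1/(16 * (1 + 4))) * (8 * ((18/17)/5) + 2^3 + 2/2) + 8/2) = 0.97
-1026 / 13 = -78.92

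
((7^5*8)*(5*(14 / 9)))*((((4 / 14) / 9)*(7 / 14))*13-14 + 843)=70239814400 / 81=867158202.47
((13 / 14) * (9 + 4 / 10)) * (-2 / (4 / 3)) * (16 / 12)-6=-821 / 35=-23.46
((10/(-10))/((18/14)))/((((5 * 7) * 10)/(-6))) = 1/75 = 0.01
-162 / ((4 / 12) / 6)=-2916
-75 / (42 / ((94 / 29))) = -1175 / 203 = -5.79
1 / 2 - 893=-1785 / 2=-892.50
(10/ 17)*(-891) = -8910/ 17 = -524.12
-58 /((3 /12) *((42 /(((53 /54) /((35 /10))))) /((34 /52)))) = -52258 /51597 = -1.01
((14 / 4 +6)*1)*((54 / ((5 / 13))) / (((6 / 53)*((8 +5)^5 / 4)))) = 18126 / 142805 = 0.13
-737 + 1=-736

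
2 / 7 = 0.29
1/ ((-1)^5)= -1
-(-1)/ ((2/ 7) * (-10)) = -7/ 20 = -0.35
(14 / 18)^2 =49 / 81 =0.60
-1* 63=-63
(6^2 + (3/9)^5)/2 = 8749/486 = 18.00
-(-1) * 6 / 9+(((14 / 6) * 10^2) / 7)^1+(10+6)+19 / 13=669 / 13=51.46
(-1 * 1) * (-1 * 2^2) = 4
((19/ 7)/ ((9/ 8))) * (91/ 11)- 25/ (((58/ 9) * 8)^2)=425224421/ 21314304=19.95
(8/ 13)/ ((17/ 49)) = 392/ 221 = 1.77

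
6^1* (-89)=-534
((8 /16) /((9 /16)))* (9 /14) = 4 /7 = 0.57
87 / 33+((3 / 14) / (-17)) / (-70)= 483173 / 183260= 2.64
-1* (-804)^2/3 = -215472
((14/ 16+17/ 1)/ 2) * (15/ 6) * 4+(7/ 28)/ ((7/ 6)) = 5017/ 56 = 89.59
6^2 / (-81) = -4 / 9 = -0.44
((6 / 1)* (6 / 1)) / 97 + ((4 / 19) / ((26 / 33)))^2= 2618856 / 5917873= 0.44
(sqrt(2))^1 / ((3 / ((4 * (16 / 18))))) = 32 * sqrt(2) / 27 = 1.68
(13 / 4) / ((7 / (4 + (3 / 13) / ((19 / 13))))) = 1027 / 532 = 1.93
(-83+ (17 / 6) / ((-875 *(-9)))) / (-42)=3921733 / 1984500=1.98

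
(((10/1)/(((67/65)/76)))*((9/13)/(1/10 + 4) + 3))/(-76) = -84450/2747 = -30.74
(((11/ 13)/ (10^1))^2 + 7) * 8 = 236842/ 4225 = 56.06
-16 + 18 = 2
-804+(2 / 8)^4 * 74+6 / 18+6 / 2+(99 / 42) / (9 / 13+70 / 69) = -3288132973 / 4115328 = -799.00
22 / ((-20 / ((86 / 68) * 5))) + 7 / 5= -1889 / 340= -5.56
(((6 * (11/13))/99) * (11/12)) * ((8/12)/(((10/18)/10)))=22/39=0.56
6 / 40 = 3 / 20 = 0.15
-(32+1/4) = -129/4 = -32.25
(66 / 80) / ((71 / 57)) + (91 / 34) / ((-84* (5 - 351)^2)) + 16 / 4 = 80843132741 / 17339665440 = 4.66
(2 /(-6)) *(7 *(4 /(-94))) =14 /141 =0.10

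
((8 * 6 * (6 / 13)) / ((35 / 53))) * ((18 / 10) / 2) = 68688 / 2275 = 30.19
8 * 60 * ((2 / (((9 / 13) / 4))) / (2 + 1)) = 1848.89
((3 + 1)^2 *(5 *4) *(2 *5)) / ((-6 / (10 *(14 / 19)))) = -224000 / 57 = -3929.82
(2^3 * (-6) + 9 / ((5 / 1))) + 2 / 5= -229 / 5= -45.80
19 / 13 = 1.46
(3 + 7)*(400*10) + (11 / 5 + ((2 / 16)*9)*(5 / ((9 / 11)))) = 1600363 / 40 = 40009.08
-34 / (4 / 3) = -51 / 2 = -25.50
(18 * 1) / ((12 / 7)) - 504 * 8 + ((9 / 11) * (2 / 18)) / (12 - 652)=-28311361 / 7040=-4021.50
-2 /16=-1 /8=-0.12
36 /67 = 0.54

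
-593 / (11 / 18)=-10674 / 11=-970.36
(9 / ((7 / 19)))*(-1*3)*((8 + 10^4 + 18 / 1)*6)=-4408575.43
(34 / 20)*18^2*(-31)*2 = -34149.60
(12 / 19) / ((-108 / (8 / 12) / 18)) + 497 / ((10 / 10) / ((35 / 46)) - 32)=-331937 / 20406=-16.27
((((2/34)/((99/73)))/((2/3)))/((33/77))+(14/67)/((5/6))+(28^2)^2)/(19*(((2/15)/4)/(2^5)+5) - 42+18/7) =867333889184/78444069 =11056.72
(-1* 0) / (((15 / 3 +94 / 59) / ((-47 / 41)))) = 0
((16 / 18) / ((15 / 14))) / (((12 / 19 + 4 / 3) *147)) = 19 / 6615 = 0.00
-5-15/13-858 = -11234/13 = -864.15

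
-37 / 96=-0.39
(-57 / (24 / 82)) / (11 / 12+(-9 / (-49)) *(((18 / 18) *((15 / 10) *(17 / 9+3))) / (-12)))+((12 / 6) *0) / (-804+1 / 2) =-114513 / 473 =-242.10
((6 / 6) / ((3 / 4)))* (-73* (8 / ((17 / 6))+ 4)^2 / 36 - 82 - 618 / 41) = -81681728 / 319923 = -255.32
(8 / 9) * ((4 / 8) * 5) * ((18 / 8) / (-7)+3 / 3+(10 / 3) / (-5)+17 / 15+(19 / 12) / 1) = 382 / 63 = 6.06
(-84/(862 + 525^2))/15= -28/1382435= -0.00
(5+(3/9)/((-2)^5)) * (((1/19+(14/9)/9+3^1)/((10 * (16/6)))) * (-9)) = -594439/109440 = -5.43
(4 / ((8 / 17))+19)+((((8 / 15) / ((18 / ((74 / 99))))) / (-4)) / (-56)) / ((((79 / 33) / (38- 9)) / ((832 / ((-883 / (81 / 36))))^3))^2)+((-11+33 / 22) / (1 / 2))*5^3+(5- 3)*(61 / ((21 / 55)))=-1258978568174755898652814939 / 621208942316497503849090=-2026.66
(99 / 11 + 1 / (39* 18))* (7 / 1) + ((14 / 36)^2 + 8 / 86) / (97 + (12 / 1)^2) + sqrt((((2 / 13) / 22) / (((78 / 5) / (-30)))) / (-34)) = 5* sqrt(374) / 4862 + 2750363713 / 43648956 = 63.03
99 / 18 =11 / 2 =5.50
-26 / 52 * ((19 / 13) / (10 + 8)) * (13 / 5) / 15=-19 / 2700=-0.01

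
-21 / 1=-21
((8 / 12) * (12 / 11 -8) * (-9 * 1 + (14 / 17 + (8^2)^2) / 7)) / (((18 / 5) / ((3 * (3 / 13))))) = -2004500 / 3927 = -510.44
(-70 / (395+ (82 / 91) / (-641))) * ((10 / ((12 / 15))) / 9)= -51039625 / 207365967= -0.25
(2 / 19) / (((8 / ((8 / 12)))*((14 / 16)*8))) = 1 / 798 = 0.00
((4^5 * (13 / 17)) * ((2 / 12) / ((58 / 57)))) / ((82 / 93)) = 2940288 / 20213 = 145.47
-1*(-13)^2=-169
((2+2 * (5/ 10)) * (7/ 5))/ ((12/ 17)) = 119/ 20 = 5.95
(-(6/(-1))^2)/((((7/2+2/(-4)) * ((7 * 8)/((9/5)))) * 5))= -27/350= -0.08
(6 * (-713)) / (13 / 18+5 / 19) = -1463076 / 337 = -4341.47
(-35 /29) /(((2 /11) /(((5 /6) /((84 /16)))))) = -275 /261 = -1.05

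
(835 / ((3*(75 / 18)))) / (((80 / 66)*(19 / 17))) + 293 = 650387 / 1900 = 342.31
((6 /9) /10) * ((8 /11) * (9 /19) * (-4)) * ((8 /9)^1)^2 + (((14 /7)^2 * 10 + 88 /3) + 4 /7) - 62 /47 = 635988278 /9282735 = 68.51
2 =2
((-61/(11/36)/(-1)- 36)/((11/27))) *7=340200/121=2811.57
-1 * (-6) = 6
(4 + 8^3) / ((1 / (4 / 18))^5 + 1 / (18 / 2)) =148608 / 531473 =0.28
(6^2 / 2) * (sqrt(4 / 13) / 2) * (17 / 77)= 306 * sqrt(13) / 1001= 1.10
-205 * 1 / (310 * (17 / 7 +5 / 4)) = -574 / 3193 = -0.18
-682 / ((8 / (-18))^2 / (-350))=4833675 / 4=1208418.75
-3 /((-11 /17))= 51 /11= 4.64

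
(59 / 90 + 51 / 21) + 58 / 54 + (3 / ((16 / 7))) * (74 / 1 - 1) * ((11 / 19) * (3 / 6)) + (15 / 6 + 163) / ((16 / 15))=53735623 / 287280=187.05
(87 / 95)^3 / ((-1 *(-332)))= 658503 / 284648500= 0.00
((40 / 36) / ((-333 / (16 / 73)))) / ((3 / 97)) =-15520 / 656343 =-0.02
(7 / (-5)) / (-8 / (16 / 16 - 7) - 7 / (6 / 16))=21 / 260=0.08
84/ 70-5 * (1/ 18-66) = 29783/ 90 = 330.92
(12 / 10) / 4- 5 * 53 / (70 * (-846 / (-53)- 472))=104323 / 338380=0.31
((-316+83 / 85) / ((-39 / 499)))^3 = 2385543787734173440067 / 36429280875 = 65484240436.14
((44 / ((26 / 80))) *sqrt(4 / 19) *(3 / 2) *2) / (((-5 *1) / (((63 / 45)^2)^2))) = -5070912 *sqrt(19) / 154375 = -143.18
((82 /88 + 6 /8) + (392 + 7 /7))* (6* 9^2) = 2109969 /11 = 191815.36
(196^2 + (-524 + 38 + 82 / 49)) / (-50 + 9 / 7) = -1858652 / 2387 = -778.66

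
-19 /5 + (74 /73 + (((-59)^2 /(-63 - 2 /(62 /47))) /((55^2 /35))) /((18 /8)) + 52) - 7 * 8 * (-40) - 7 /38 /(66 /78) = 8642447237351 /3776107500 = 2288.72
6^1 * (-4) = -24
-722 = -722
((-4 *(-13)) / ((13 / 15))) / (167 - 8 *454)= -4 / 231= -0.02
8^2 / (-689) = -64 / 689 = -0.09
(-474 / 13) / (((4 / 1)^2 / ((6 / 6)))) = -2.28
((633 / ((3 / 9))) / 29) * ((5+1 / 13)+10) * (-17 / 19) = -6327468 / 7163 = -883.35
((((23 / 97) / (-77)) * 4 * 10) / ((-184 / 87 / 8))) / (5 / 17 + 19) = 7395 / 306229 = 0.02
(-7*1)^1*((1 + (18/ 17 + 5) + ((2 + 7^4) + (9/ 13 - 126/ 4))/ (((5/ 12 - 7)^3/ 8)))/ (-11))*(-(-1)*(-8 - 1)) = 408123662184/ 1198577809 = 340.51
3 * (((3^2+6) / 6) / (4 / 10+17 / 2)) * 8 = 600 / 89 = 6.74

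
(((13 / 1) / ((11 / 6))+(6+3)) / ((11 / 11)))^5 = 173726604657 / 161051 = 1078705.53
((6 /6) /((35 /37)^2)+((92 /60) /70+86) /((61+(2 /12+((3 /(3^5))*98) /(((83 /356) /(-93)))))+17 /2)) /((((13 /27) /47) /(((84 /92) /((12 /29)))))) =75863786626323 /387374533000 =195.84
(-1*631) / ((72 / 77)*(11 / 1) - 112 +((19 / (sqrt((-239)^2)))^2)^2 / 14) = 28823651534594 / 4646239374463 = 6.20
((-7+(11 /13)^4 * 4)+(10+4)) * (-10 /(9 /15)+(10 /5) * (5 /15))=-4135856 /28561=-144.81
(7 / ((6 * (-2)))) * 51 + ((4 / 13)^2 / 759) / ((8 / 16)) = -15264121 / 513084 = -29.75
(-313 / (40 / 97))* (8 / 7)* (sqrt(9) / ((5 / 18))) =-1639494 / 175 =-9368.54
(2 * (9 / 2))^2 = 81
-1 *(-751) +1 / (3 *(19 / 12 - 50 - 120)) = 1517767 / 2021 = 751.00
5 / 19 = 0.26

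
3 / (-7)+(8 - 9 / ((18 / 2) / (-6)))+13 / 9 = 946 / 63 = 15.02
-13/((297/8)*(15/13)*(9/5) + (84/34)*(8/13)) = -22984/139011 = -0.17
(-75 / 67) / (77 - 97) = 0.06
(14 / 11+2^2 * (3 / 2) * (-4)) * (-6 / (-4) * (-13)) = 4875 / 11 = 443.18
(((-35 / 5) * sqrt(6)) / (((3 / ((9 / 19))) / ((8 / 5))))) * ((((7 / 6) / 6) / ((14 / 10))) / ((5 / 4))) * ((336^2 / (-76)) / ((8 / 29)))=1909824 * sqrt(6) / 1805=2591.74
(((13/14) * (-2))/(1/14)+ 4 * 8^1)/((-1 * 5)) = -6/5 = -1.20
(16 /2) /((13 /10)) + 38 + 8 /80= 5753 /130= 44.25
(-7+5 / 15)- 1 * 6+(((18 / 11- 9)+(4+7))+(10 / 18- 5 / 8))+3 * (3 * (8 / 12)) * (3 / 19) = -122677 / 15048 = -8.15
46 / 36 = 23 / 18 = 1.28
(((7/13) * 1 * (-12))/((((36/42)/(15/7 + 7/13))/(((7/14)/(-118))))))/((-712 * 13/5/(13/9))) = -0.00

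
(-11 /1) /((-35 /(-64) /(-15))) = 2112 /7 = 301.71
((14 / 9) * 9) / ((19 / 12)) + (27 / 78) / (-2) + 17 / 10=51223 / 4940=10.37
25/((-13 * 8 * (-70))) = 5/1456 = 0.00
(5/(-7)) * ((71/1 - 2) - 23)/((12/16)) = -920/21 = -43.81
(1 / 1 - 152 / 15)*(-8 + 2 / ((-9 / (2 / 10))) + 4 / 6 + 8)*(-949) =3640364 / 675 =5393.13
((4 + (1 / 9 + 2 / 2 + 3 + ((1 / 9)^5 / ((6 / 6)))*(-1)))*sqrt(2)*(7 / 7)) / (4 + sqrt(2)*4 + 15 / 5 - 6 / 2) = 239476 / 59049 - 119738*sqrt(2) / 59049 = 1.19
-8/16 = -1/2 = -0.50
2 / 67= 0.03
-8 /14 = -4 /7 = -0.57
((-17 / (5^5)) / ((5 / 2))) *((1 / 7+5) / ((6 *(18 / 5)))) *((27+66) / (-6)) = 527 / 65625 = 0.01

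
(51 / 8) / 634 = 51 / 5072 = 0.01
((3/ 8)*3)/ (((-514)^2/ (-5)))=-45/ 2113568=-0.00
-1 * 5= -5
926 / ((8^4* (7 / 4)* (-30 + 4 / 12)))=-1389 / 318976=-0.00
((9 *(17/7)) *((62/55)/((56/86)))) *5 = 203949/1078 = 189.19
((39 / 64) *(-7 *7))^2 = 891.58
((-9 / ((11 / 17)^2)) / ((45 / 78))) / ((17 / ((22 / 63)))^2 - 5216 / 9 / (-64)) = -811512 / 51814075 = -0.02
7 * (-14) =-98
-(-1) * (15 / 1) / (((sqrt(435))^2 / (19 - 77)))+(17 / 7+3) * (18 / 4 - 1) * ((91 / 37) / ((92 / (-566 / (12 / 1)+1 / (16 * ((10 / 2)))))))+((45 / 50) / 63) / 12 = -49466761 / 1906240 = -25.95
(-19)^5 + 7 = -2476092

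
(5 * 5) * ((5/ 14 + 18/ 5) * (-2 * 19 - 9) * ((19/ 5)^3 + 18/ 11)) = -1011563281/ 3850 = -262743.71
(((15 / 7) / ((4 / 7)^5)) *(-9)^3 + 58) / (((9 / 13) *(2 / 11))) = -3745962649 / 18432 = -203231.48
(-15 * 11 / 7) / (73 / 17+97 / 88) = -82280 / 18837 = -4.37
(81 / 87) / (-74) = -27 / 2146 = -0.01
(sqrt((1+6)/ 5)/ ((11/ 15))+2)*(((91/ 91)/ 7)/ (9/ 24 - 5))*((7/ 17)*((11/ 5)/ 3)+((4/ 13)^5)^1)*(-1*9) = 2077249032*sqrt(35)/ 89914169345+1384832688/ 8174015395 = 0.31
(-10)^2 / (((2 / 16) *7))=800 / 7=114.29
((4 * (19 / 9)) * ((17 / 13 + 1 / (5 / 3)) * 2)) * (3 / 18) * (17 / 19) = 4.80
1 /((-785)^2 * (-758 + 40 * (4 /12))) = -3 /1376646650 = -0.00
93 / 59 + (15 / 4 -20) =-3463 / 236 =-14.67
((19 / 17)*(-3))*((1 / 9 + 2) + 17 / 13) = -7600 / 663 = -11.46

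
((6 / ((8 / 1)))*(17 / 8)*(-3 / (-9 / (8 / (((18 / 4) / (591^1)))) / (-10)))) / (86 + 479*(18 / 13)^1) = -7.45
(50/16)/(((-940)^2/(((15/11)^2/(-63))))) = -25/239490944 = -0.00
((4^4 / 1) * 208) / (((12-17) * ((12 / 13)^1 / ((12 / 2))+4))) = -346112 / 135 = -2563.79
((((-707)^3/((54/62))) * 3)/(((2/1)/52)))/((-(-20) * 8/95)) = -2705932061651/144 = -18791194872.58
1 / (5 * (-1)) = -1 / 5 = -0.20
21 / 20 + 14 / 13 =553 / 260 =2.13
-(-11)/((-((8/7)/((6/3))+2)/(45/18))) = -385/36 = -10.69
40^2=1600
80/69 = 1.16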